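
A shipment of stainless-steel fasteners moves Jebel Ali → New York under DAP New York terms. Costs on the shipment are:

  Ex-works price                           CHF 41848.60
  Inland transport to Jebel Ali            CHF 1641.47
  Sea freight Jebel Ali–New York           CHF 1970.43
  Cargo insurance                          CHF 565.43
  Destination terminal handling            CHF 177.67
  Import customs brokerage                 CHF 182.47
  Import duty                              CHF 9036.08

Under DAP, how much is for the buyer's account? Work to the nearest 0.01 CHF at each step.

DAP: the seller bears all costs to the named destination except import duty and clearance.
Seller's account: goods 41848.60 + inland to port 1641.47 + freight 1970.43 + insurance 565.43 + destination terminal 177.67 = 46203.60
Buyer's account: brokerage 182.47 + duty 9036.08 = 9218.55

Buyer's account: CHF 9218.55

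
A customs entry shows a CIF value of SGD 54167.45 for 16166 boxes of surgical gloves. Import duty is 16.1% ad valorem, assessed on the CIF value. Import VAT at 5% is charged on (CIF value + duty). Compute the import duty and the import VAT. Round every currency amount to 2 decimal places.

Import duty = 54167.45 × 16.1% = 8720.96
VAT base = CIF + duty = 54167.45 + 8720.96 = 62888.41
Import VAT = 62888.41 × 5% = 3144.42

Import duty: SGD 8720.96; import VAT: SGD 3144.42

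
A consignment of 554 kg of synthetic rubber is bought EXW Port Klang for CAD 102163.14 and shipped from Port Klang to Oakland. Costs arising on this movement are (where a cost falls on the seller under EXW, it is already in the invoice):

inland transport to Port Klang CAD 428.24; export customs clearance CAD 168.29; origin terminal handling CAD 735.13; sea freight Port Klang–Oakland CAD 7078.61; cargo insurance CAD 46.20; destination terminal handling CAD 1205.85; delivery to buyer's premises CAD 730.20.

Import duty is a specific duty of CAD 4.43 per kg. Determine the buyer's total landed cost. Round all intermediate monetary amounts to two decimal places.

EXW: the seller makes goods available at their premises; the buyer bears all onward costs.
CIF value = EXW price + inland to port + export clearance + origin terminal + freight + insurance = 102163.14 + 428.24 + 168.29 + 735.13 + 7078.61 + 46.20 = 110619.61
Import duty = 554 × 4.43 = 2454.22
Buyer bears: inland to port 428.24 + export clearance 168.29 + origin terminal 735.13 + freight 7078.61 + insurance 46.20 + destination terminal 1205.85 + delivery 730.20 + duty 2454.22 = 12846.74
Landed cost = invoice 102163.14 + 12846.74 = 115009.88

Total landed cost: CAD 115009.88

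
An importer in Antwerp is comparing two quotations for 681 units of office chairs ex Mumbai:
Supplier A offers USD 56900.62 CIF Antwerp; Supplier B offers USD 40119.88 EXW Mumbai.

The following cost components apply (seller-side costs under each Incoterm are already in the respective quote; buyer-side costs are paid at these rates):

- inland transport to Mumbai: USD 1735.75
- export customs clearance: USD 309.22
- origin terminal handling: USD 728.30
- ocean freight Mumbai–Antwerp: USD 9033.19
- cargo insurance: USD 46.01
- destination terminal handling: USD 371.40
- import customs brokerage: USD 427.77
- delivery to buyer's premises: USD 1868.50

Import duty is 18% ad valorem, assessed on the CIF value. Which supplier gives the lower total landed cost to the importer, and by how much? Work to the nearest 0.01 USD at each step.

Supplier A (CIF):
The CIF price already equals the CIF value: 56900.62
Import duty = 56900.62 × 18% = 10242.11
Buyer bears (A): 371.40 + 427.77 + 1868.50 = 2667.67
Landed cost (A) = invoice 56900.62 + 2667.67 + duty 10242.11 = 69810.40
Supplier B (EXW):
CIF value = EXW price + inland to port + export clearance + origin terminal + freight + insurance = 40119.88 + 1735.75 + 309.22 + 728.30 + 9033.19 + 46.01 = 51972.35
Import duty = 51972.35 × 18% = 9355.02
Buyer bears (B): 1735.75 + 309.22 + 728.30 + 9033.19 + 46.01 + 371.40 + 427.77 + 1868.50 = 14520.14
Landed cost (B) = invoice 40119.88 + 14520.14 + duty 9355.02 = 63995.04
Difference = |69810.40 − 63995.04| = 5815.36

Supplier B is cheaper by USD 5815.36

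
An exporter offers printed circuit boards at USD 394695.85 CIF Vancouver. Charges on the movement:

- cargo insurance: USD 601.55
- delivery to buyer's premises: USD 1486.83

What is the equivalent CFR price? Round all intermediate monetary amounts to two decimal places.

Not relevant to the conversion: delivery — on the buyer under both terms; not part of either seller's price.
From CIF to CFR, the seller no longer bears: insurance.
CFR price = 394695.85 − 601.55 = 394094.30

CFR price: USD 394094.30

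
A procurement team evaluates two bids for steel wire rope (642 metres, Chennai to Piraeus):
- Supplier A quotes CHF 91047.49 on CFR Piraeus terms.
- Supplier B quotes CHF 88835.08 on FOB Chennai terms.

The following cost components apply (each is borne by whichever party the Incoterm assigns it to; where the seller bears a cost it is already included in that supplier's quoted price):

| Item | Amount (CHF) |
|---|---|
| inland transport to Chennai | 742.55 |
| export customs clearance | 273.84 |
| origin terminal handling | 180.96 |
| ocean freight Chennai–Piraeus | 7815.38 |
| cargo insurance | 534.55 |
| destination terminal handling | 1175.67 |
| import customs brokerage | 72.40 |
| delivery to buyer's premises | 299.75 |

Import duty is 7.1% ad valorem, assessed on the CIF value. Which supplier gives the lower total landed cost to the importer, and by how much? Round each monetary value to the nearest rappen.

Supplier A (CFR):
CIF value = CFR price + insurance = 91047.49 + 534.55 = 91582.04
Import duty = 91582.04 × 7.1% = 6502.32
Buyer bears (A): 534.55 + 1175.67 + 72.40 + 299.75 = 2082.37
Landed cost (A) = invoice 91047.49 + 2082.37 + duty 6502.32 = 99632.18
Supplier B (FOB):
CIF value = FOB price + freight + insurance = 88835.08 + 7815.38 + 534.55 = 97185.01
Import duty = 97185.01 × 7.1% = 6900.14
Buyer bears (B): 7815.38 + 534.55 + 1175.67 + 72.40 + 299.75 = 9897.75
Landed cost (B) = invoice 88835.08 + 9897.75 + duty 6900.14 = 105632.97
Difference = |99632.18 − 105632.97| = 6000.79

Supplier A is cheaper by CHF 6000.79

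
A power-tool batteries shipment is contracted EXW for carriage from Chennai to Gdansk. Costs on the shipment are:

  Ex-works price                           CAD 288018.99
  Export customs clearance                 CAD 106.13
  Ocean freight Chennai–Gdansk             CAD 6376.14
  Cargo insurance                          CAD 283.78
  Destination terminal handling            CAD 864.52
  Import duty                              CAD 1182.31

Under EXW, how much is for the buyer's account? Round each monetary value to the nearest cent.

EXW: the seller makes goods available at their premises; the buyer bears all onward costs.
Seller's account: goods 288018.99 = 288018.99
Buyer's account: export clearance 106.13 + freight 6376.14 + insurance 283.78 + destination terminal 864.52 + duty 1182.31 = 8812.88

Buyer's account: CAD 8812.88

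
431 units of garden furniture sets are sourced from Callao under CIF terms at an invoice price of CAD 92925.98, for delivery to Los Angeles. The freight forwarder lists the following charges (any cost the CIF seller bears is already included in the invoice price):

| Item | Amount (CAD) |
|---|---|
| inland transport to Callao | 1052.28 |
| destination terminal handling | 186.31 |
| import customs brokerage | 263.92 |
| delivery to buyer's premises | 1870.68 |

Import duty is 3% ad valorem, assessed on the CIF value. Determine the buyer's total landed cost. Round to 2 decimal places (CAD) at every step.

CIF: the seller pays costs through ocean freight and marine insurance to the destination port.
Already in the invoice (seller's account under CIF): inland to port — exclude.
The CIF price already equals the CIF value: 92925.98
Import duty = 92925.98 × 3% = 2787.78
Buyer bears: destination terminal 186.31 + brokerage 263.92 + delivery 1870.68 + duty 2787.78 = 5108.69
Landed cost = invoice 92925.98 + 5108.69 = 98034.67

Total landed cost: CAD 98034.67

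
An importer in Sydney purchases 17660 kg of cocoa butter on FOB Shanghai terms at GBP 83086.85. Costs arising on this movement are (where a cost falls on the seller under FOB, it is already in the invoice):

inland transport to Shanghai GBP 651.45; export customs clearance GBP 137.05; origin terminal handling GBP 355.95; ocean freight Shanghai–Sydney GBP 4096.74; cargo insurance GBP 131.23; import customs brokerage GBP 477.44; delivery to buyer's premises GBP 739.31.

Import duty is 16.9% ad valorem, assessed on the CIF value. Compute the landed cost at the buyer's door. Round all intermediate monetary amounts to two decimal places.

FOB: the seller bears costs until goods are on board at the origin port; the buyer bears freight, insurance and all costs thereafter.
Already in the invoice (seller's account under FOB): inland to port, export clearance, origin terminal — exclude.
CIF value = FOB price + freight + insurance = 83086.85 + 4096.74 + 131.23 = 87314.82
Import duty = 87314.82 × 16.9% = 14756.20
Buyer bears: freight 4096.74 + insurance 131.23 + brokerage 477.44 + delivery 739.31 + duty 14756.20 = 20200.92
Landed cost = invoice 83086.85 + 20200.92 = 103287.77

Total landed cost: GBP 103287.77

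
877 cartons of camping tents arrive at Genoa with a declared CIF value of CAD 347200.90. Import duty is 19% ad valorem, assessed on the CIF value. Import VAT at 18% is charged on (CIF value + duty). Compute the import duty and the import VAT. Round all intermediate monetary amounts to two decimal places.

Import duty: CAD 65968.17; import VAT: CAD 74370.43

Import duty = 347200.90 × 19% = 65968.17
VAT base = CIF + duty = 347200.90 + 65968.17 = 413169.07
Import VAT = 413169.07 × 18% = 74370.43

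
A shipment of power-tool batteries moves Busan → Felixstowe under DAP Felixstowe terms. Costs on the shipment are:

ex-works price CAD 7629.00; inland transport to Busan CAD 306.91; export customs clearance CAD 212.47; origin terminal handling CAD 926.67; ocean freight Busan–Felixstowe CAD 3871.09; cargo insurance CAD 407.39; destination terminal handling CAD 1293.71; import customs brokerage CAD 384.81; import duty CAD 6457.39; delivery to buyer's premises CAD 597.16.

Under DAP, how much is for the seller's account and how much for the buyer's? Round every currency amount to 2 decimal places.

Seller: CAD 15244.40; buyer: CAD 6842.20

DAP: the seller bears all costs to the named destination except import duty and clearance.
Seller's account: goods 7629.00 + inland to port 306.91 + export clearance 212.47 + origin terminal 926.67 + freight 3871.09 + insurance 407.39 + destination terminal 1293.71 + delivery 597.16 = 15244.40
Buyer's account: brokerage 384.81 + duty 6457.39 = 6842.20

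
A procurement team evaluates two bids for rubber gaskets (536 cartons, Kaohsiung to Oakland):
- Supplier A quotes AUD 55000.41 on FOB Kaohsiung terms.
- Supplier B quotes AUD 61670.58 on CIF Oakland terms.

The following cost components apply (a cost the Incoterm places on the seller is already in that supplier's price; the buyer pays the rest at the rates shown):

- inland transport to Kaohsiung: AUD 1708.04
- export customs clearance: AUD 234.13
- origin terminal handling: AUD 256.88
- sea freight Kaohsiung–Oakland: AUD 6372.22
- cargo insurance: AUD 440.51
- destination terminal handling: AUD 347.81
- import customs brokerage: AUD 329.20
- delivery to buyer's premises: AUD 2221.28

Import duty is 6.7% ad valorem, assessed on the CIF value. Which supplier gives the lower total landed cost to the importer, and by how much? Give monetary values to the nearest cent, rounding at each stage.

Supplier B is cheaper by AUD 152.11

Supplier A (FOB):
CIF value = FOB price + freight + insurance = 55000.41 + 6372.22 + 440.51 = 61813.14
Import duty = 61813.14 × 6.7% = 4141.48
Buyer bears (A): 6372.22 + 440.51 + 347.81 + 329.20 + 2221.28 = 9711.02
Landed cost (A) = invoice 55000.41 + 9711.02 + duty 4141.48 = 68852.91
Supplier B (CIF):
The CIF price already equals the CIF value: 61670.58
Import duty = 61670.58 × 6.7% = 4131.93
Buyer bears (B): 347.81 + 329.20 + 2221.28 = 2898.29
Landed cost (B) = invoice 61670.58 + 2898.29 + duty 4131.93 = 68700.80
Difference = |68852.91 − 68700.80| = 152.11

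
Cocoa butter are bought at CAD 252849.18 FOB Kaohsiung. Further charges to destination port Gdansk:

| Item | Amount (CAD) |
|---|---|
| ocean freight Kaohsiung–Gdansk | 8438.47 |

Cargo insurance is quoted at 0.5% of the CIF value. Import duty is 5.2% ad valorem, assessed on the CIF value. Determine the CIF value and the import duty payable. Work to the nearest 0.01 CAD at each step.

CIF value: CAD 262600.65; import duty: CAD 13655.23

Let C be the CIF value. C = FOB price + freight + 0.5% × C
C − 0.5% × C = 252849.18 + 8438.47
0.995 × C = 261287.65
C = 261287.65 / 0.995 = 262600.65
Insurance premium = 0.5% × 262600.65 = 1313.00
Import duty = 262600.65 × 5.2% = 13655.23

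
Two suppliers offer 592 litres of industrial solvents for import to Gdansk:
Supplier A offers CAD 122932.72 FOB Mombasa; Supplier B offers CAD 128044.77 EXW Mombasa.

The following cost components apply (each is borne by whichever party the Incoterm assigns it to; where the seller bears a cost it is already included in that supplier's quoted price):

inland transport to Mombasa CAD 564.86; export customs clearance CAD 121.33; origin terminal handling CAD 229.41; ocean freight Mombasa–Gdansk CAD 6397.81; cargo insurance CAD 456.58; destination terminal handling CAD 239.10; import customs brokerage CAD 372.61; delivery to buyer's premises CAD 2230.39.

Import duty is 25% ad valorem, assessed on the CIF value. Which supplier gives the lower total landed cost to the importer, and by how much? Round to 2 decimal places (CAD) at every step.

Supplier A (FOB):
CIF value = FOB price + freight + insurance = 122932.72 + 6397.81 + 456.58 = 129787.11
Import duty = 129787.11 × 25% = 32446.78
Buyer bears (A): 6397.81 + 456.58 + 239.10 + 372.61 + 2230.39 = 9696.49
Landed cost (A) = invoice 122932.72 + 9696.49 + duty 32446.78 = 165075.99
Supplier B (EXW):
CIF value = EXW price + inland to port + export clearance + origin terminal + freight + insurance = 128044.77 + 564.86 + 121.33 + 229.41 + 6397.81 + 456.58 = 135814.76
Import duty = 135814.76 × 25% = 33953.69
Buyer bears (B): 564.86 + 121.33 + 229.41 + 6397.81 + 456.58 + 239.10 + 372.61 + 2230.39 = 10612.09
Landed cost (B) = invoice 128044.77 + 10612.09 + duty 33953.69 = 172610.55
Difference = |165075.99 − 172610.55| = 7534.56

Supplier A is cheaper by CAD 7534.56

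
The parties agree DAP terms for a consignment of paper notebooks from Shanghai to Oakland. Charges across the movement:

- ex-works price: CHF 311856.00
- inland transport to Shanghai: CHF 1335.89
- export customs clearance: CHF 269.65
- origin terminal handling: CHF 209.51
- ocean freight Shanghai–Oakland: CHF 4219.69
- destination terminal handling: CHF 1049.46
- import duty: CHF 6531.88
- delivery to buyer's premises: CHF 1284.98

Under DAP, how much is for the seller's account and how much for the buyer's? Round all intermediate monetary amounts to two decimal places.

DAP: the seller bears all costs to the named destination except import duty and clearance.
Seller's account: goods 311856.00 + inland to port 1335.89 + export clearance 269.65 + origin terminal 209.51 + freight 4219.69 + destination terminal 1049.46 + delivery 1284.98 = 320225.18
Buyer's account: duty 6531.88 = 6531.88

Seller: CHF 320225.18; buyer: CHF 6531.88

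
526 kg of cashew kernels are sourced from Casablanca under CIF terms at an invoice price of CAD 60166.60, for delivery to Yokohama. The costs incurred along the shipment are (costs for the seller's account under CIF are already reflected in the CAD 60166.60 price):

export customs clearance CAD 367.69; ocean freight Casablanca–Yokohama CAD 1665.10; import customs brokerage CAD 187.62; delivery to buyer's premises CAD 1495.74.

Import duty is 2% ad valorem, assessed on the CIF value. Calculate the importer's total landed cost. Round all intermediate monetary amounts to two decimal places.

CIF: the seller pays costs through ocean freight and marine insurance to the destination port.
Already in the invoice (seller's account under CIF): export clearance, freight — exclude.
The CIF price already equals the CIF value: 60166.60
Import duty = 60166.60 × 2% = 1203.33
Buyer bears: brokerage 187.62 + delivery 1495.74 + duty 1203.33 = 2886.69
Landed cost = invoice 60166.60 + 2886.69 = 63053.29

Total landed cost: CAD 63053.29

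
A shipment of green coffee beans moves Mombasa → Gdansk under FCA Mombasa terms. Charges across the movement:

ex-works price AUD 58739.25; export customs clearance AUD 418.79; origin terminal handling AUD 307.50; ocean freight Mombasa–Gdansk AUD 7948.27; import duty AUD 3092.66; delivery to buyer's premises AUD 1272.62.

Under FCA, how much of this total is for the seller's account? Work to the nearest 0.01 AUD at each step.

FCA: the seller delivers export-cleared goods to the carrier; the buyer bears costs from that point.
Seller's account: goods 58739.25 + export clearance 418.79 = 59158.04
Buyer's account: origin terminal 307.50 + freight 7948.27 + duty 3092.66 + delivery 1272.62 = 12621.05

Seller's account: AUD 59158.04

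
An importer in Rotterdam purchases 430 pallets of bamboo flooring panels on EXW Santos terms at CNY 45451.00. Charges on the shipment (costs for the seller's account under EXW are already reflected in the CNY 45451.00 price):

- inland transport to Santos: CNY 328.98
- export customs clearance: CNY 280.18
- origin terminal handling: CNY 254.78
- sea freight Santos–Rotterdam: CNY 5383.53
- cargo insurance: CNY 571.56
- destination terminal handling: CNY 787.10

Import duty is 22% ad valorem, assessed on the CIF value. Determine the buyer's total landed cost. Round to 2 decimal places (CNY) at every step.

EXW: the seller makes goods available at their premises; the buyer bears all onward costs.
CIF value = EXW price + inland to port + export clearance + origin terminal + freight + insurance = 45451.00 + 328.98 + 280.18 + 254.78 + 5383.53 + 571.56 = 52270.03
Import duty = 52270.03 × 22% = 11499.41
Buyer bears: inland to port 328.98 + export clearance 280.18 + origin terminal 254.78 + freight 5383.53 + insurance 571.56 + destination terminal 787.10 + duty 11499.41 = 19105.54
Landed cost = invoice 45451.00 + 19105.54 = 64556.54

Total landed cost: CNY 64556.54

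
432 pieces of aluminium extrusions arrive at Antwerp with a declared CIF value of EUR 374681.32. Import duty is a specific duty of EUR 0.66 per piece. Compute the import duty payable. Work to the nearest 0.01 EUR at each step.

Import duty = 432 × 0.66 = 285.12

Import duty: EUR 285.12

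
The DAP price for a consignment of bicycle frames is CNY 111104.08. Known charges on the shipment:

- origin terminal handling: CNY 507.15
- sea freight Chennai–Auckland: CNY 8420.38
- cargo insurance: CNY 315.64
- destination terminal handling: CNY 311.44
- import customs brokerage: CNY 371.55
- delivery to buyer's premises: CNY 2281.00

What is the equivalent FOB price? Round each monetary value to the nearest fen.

FOB price: CNY 99775.62

Not relevant to the conversion: origin terminal — on the seller under both DAP and FOB; already in the DAP price and stays in the FOB price. brokerage — on the buyer under both terms; not part of either seller's price.
From DAP to FOB, the seller no longer bears: freight, insurance, destination terminal, delivery.
FOB price = 111104.08 − 8420.38 − 315.64 − 311.44 − 2281.00 = 99775.62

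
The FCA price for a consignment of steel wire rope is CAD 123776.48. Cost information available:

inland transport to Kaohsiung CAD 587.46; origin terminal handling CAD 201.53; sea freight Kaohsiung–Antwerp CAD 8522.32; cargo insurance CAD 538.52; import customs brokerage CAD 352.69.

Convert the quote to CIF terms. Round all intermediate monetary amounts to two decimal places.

CIF price: CAD 133038.85

Not relevant to the conversion: inland to port — on the seller under both FCA and CIF; already in the FCA price and stays in the CIF price. brokerage — on the buyer under both terms; not part of either seller's price.
From FCA to CIF, the seller additionally bears: origin terminal, freight, insurance.
CIF price = 123776.48 + 201.53 + 8522.32 + 538.52 = 133038.85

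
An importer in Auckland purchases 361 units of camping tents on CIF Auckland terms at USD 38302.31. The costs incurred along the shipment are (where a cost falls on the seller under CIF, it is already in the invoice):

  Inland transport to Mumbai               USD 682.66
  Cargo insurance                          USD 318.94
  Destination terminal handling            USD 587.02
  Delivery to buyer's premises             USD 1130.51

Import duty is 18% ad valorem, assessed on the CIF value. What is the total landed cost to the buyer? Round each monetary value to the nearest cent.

Total landed cost: USD 46914.26

CIF: the seller pays costs through ocean freight and marine insurance to the destination port.
Already in the invoice (seller's account under CIF): inland to port, insurance — exclude.
The CIF price already equals the CIF value: 38302.31
Import duty = 38302.31 × 18% = 6894.42
Buyer bears: destination terminal 587.02 + delivery 1130.51 + duty 6894.42 = 8611.95
Landed cost = invoice 38302.31 + 8611.95 = 46914.26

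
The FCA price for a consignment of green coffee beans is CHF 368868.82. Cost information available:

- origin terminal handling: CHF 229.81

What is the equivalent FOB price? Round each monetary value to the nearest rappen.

From FCA to FOB, the seller additionally bears: origin terminal.
FOB price = 368868.82 + 229.81 = 369098.63

FOB price: CHF 369098.63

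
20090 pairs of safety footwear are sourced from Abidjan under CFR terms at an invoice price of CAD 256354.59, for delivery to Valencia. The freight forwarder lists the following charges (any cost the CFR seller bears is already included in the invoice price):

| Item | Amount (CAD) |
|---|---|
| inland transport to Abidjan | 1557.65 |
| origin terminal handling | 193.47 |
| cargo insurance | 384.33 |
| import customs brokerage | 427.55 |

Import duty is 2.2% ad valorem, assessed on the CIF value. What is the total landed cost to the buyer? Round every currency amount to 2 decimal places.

CFR: the seller pays costs through ocean freight to the destination port, but not insurance.
Already in the invoice (seller's account under CFR): inland to port, origin terminal — exclude.
CIF value = CFR price + insurance = 256354.59 + 384.33 = 256738.92
Import duty = 256738.92 × 2.2% = 5648.26
Buyer bears: insurance 384.33 + brokerage 427.55 + duty 5648.26 = 6460.14
Landed cost = invoice 256354.59 + 6460.14 = 262814.73

Total landed cost: CAD 262814.73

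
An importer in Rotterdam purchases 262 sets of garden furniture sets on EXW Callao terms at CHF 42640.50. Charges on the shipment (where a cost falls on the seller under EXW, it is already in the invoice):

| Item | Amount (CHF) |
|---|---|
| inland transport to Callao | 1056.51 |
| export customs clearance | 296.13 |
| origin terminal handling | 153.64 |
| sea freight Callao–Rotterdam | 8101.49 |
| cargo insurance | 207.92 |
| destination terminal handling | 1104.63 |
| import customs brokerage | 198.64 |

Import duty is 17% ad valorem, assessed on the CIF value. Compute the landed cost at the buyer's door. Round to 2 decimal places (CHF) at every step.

Total landed cost: CHF 62677.01

EXW: the seller makes goods available at their premises; the buyer bears all onward costs.
CIF value = EXW price + inland to port + export clearance + origin terminal + freight + insurance = 42640.50 + 1056.51 + 296.13 + 153.64 + 8101.49 + 207.92 = 52456.19
Import duty = 52456.19 × 17% = 8917.55
Buyer bears: inland to port 1056.51 + export clearance 296.13 + origin terminal 153.64 + freight 8101.49 + insurance 207.92 + destination terminal 1104.63 + brokerage 198.64 + duty 8917.55 = 20036.51
Landed cost = invoice 42640.50 + 20036.51 = 62677.01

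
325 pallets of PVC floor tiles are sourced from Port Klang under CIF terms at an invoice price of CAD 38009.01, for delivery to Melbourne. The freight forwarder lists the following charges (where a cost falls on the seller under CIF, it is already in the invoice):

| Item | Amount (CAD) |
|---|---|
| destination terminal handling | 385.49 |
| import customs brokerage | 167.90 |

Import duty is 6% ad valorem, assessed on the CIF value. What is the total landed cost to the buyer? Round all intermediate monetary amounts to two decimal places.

Total landed cost: CAD 40842.94

CIF: the seller pays costs through ocean freight and marine insurance to the destination port.
The CIF price already equals the CIF value: 38009.01
Import duty = 38009.01 × 6% = 2280.54
Buyer bears: destination terminal 385.49 + brokerage 167.90 + duty 2280.54 = 2833.93
Landed cost = invoice 38009.01 + 2833.93 = 40842.94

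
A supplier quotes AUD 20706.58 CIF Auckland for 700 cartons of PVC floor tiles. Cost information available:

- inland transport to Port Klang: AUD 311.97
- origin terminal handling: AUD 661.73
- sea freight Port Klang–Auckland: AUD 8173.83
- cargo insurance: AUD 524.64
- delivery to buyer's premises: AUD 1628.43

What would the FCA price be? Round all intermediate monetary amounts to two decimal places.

FCA price: AUD 11346.38

Not relevant to the conversion: inland to port — on the seller under both CIF and FCA; already in the CIF price and stays in the FCA price. delivery — on the buyer under both terms; not part of either seller's price.
From CIF to FCA, the seller no longer bears: origin terminal, freight, insurance.
FCA price = 20706.58 − 661.73 − 8173.83 − 524.64 = 11346.38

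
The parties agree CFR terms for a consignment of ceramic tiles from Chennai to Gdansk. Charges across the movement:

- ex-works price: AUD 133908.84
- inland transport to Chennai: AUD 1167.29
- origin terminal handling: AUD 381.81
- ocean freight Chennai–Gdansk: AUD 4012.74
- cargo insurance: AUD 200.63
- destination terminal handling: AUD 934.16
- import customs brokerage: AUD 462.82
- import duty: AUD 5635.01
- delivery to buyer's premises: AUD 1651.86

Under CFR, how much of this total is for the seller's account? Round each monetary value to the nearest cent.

Seller's account: AUD 139470.68

CFR: the seller pays costs through ocean freight to the destination port, but not insurance.
Seller's account: goods 133908.84 + inland to port 1167.29 + origin terminal 381.81 + freight 4012.74 = 139470.68
Buyer's account: insurance 200.63 + destination terminal 934.16 + brokerage 462.82 + duty 5635.01 + delivery 1651.86 = 8884.48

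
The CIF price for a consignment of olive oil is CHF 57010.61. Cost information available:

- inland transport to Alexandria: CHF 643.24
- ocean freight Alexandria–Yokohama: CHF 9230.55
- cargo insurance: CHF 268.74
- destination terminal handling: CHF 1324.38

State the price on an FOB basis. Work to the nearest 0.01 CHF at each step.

Not relevant to the conversion: inland to port — on the seller under both CIF and FOB; already in the CIF price and stays in the FOB price. destination terminal — on the buyer under both terms; not part of either seller's price.
From CIF to FOB, the seller no longer bears: freight, insurance.
FOB price = 57010.61 − 9230.55 − 268.74 = 47511.32

FOB price: CHF 47511.32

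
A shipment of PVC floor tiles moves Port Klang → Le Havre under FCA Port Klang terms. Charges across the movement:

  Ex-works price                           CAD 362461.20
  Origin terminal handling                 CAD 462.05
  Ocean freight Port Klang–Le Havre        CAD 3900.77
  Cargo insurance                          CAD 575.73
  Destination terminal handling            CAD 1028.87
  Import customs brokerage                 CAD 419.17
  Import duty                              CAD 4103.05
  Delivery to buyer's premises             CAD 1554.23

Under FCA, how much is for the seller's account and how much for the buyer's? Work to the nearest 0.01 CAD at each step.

Seller: CAD 362461.20; buyer: CAD 12043.87

FCA: the seller delivers export-cleared goods to the carrier; the buyer bears costs from that point.
Seller's account: goods 362461.20 = 362461.20
Buyer's account: origin terminal 462.05 + freight 3900.77 + insurance 575.73 + destination terminal 1028.87 + brokerage 419.17 + duty 4103.05 + delivery 1554.23 = 12043.87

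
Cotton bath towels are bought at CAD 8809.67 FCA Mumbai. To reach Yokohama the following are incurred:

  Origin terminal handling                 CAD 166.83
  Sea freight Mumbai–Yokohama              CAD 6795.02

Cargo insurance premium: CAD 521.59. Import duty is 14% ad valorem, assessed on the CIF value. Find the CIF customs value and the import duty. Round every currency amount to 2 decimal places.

CIF value: CAD 16293.11; import duty: CAD 2281.04

CIF = FCA price + pre-shipment costs + freight + insurance
CIF = 8809.67 + 166.83 + 6795.02 + 521.59 = 16293.11
Import duty = 16293.11 × 14% = 2281.04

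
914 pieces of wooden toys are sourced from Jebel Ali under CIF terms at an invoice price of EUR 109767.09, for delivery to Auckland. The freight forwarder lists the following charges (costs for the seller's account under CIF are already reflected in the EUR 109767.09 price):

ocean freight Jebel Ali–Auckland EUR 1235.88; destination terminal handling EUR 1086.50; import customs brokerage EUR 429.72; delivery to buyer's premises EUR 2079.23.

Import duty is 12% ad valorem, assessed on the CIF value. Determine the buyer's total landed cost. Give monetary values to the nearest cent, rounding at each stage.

Total landed cost: EUR 126534.59

CIF: the seller pays costs through ocean freight and marine insurance to the destination port.
Already in the invoice (seller's account under CIF): freight — exclude.
The CIF price already equals the CIF value: 109767.09
Import duty = 109767.09 × 12% = 13172.05
Buyer bears: destination terminal 1086.50 + brokerage 429.72 + delivery 2079.23 + duty 13172.05 = 16767.50
Landed cost = invoice 109767.09 + 16767.50 = 126534.59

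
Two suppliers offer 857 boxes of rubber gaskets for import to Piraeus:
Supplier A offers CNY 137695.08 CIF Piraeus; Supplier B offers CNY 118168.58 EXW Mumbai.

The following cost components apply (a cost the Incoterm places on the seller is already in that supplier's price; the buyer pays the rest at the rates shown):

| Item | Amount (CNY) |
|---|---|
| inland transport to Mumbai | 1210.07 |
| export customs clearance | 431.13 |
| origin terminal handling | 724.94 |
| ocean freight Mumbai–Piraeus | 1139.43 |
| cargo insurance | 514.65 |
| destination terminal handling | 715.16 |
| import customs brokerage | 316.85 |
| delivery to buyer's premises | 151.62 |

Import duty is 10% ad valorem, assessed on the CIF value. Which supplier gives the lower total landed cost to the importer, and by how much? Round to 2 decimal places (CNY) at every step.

Supplier A (CIF):
The CIF price already equals the CIF value: 137695.08
Import duty = 137695.08 × 10% = 13769.51
Buyer bears (A): 715.16 + 316.85 + 151.62 = 1183.63
Landed cost (A) = invoice 137695.08 + 1183.63 + duty 13769.51 = 152648.22
Supplier B (EXW):
CIF value = EXW price + inland to port + export clearance + origin terminal + freight + insurance = 118168.58 + 1210.07 + 431.13 + 724.94 + 1139.43 + 514.65 = 122188.80
Import duty = 122188.80 × 10% = 12218.88
Buyer bears (B): 1210.07 + 431.13 + 724.94 + 1139.43 + 514.65 + 715.16 + 316.85 + 151.62 = 5203.85
Landed cost (B) = invoice 118168.58 + 5203.85 + duty 12218.88 = 135591.31
Difference = |152648.22 − 135591.31| = 17056.91

Supplier B is cheaper by CNY 17056.91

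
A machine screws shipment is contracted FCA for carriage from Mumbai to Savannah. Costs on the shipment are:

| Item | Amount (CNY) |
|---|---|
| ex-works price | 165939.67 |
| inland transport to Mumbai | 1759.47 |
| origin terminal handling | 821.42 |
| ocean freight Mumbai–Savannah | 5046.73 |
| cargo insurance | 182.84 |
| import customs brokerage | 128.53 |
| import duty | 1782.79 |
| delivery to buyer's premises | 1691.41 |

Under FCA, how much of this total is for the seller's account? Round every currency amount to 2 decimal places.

FCA: the seller delivers export-cleared goods to the carrier; the buyer bears costs from that point.
Seller's account: goods 165939.67 + inland to port 1759.47 = 167699.14
Buyer's account: origin terminal 821.42 + freight 5046.73 + insurance 182.84 + brokerage 128.53 + duty 1782.79 + delivery 1691.41 = 9653.72

Seller's account: CNY 167699.14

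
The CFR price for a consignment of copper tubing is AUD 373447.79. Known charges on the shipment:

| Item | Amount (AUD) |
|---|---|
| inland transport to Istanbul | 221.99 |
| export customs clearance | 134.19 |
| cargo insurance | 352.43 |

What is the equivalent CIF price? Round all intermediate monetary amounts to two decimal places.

Not relevant to the conversion: export clearance, inland to port — on the seller under both CFR and CIF; already in the CFR price and stays in the CIF price.
From CFR to CIF, the seller additionally bears: insurance.
CIF price = 373447.79 + 352.43 = 373800.22

CIF price: AUD 373800.22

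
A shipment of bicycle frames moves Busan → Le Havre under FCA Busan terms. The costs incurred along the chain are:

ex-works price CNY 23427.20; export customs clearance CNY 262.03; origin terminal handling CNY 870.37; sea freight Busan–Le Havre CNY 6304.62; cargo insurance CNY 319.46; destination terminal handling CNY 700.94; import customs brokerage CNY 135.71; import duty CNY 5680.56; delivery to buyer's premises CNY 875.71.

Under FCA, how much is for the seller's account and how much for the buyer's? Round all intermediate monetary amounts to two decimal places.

FCA: the seller delivers export-cleared goods to the carrier; the buyer bears costs from that point.
Seller's account: goods 23427.20 + export clearance 262.03 = 23689.23
Buyer's account: origin terminal 870.37 + freight 6304.62 + insurance 319.46 + destination terminal 700.94 + brokerage 135.71 + duty 5680.56 + delivery 875.71 = 14887.37

Seller: CNY 23689.23; buyer: CNY 14887.37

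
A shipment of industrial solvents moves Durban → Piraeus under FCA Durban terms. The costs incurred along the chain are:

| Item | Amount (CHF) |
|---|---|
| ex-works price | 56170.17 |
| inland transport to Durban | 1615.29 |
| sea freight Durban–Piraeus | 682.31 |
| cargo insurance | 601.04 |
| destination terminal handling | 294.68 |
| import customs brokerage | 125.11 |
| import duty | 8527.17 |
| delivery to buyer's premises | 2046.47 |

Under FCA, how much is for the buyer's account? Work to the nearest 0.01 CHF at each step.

Buyer's account: CHF 12276.78

FCA: the seller delivers export-cleared goods to the carrier; the buyer bears costs from that point.
Seller's account: goods 56170.17 + inland to port 1615.29 = 57785.46
Buyer's account: freight 682.31 + insurance 601.04 + destination terminal 294.68 + brokerage 125.11 + duty 8527.17 + delivery 2046.47 = 12276.78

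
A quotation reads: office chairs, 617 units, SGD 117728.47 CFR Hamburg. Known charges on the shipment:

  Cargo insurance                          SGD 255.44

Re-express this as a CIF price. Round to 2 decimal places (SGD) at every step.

CIF price: SGD 117983.91

From CFR to CIF, the seller additionally bears: insurance.
CIF price = 117728.47 + 255.44 = 117983.91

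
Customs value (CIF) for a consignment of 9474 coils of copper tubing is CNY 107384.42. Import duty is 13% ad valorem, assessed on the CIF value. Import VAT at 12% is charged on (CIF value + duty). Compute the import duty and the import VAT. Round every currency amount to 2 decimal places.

Import duty = 107384.42 × 13% = 13959.97
VAT base = CIF + duty = 107384.42 + 13959.97 = 121344.39
Import VAT = 121344.39 × 12% = 14561.33

Import duty: CNY 13959.97; import VAT: CNY 14561.33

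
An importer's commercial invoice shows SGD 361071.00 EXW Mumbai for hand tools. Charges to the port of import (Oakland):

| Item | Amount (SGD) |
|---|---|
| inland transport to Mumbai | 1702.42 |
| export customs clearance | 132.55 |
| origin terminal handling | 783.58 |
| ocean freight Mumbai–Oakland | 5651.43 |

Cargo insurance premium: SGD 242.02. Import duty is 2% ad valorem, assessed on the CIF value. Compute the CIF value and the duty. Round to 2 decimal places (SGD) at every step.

CIF value: SGD 369583.00; import duty: SGD 7391.66

CIF = EXW price + pre-shipment costs + freight + insurance
CIF = 361071.00 + 1702.42 + 132.55 + 783.58 + 5651.43 + 242.02 = 369583.00
Import duty = 369583.00 × 2% = 7391.66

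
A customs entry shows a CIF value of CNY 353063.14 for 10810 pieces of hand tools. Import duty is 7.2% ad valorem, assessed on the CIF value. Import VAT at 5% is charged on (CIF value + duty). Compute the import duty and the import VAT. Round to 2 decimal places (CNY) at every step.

Import duty: CNY 25420.55; import VAT: CNY 18924.18

Import duty = 353063.14 × 7.2% = 25420.55
VAT base = CIF + duty = 353063.14 + 25420.55 = 378483.69
Import VAT = 378483.69 × 5% = 18924.18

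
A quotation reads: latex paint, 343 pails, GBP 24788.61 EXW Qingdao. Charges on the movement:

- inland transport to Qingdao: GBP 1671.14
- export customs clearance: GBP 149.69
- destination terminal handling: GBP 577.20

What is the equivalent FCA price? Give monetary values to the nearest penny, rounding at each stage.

Not relevant to the conversion: destination terminal — on the buyer under both terms; not part of either seller's price.
From EXW to FCA, the seller additionally bears: inland to port, export clearance.
FCA price = 24788.61 + 1671.14 + 149.69 = 26609.44

FCA price: GBP 26609.44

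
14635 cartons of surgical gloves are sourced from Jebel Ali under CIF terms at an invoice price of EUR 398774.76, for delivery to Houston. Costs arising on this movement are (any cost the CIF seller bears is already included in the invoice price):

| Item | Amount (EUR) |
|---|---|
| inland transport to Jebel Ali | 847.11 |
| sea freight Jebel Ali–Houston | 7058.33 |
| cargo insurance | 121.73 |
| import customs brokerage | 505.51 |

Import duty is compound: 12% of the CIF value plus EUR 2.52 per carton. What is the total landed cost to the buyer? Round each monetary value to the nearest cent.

CIF: the seller pays costs through ocean freight and marine insurance to the destination port.
Already in the invoice (seller's account under CIF): inland to port, freight, insurance — exclude.
The CIF price already equals the CIF value: 398774.76
Ad valorem component: 398774.76 × 12% = 47852.97
Specific component: 14635 × 2.52 = 36880.20
Import duty = 47852.97 + 36880.20 = 84733.17
Buyer bears: brokerage 505.51 + duty 84733.17 = 85238.68
Landed cost = invoice 398774.76 + 85238.68 = 484013.44

Total landed cost: EUR 484013.44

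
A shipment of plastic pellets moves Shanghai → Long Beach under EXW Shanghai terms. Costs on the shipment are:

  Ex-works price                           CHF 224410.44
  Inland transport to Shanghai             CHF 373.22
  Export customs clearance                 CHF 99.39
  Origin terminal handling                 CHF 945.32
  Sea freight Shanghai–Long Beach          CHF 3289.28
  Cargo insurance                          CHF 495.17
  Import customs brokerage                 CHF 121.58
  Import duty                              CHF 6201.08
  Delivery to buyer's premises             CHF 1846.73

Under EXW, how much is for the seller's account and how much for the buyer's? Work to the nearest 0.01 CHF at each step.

EXW: the seller makes goods available at their premises; the buyer bears all onward costs.
Seller's account: goods 224410.44 = 224410.44
Buyer's account: inland to port 373.22 + export clearance 99.39 + origin terminal 945.32 + freight 3289.28 + insurance 495.17 + brokerage 121.58 + duty 6201.08 + delivery 1846.73 = 13371.77

Seller: CHF 224410.44; buyer: CHF 13371.77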